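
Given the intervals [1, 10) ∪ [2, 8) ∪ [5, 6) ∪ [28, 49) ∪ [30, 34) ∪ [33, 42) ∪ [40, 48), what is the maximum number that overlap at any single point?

3

Sweep endpoints in order; track running count of active intervals.
Peak of 3 reached at 5.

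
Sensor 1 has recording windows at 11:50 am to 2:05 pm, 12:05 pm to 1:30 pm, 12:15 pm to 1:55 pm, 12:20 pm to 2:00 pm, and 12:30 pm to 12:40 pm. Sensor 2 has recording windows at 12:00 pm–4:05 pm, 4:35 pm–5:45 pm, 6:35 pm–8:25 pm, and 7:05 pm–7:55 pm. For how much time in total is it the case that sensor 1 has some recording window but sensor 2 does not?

10 min

A, merged: 11:50 am-2:05 pm.
B, merged: 12:00 pm-4:05 pm, 4:35 pm-5:45 pm, 6:35 pm-8:25 pm.
A \ B = 11:50 am-12:00 pm.
Total: 10 min.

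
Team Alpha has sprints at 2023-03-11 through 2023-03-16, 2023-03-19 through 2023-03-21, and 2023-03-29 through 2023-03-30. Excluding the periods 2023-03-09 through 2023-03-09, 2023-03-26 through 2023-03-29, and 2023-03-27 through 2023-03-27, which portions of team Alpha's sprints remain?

2023-03-11 through 2023-03-16, 2023-03-19 through 2023-03-21, 2023-03-30 through 2023-03-30

B, merged: 2023-03-09 through 2023-03-09, 2023-03-26 through 2023-03-29.
2023-03-11 through 2023-03-16: nothing removed.
2023-03-19 through 2023-03-21: nothing removed.
2023-03-29 through 2023-03-30 \ B = 2023-03-30 through 2023-03-30.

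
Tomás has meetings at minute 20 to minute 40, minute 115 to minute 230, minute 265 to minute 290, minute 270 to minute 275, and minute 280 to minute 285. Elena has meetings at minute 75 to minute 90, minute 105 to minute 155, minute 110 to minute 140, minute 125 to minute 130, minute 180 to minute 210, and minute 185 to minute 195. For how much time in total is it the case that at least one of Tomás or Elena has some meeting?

First set merges to minute 20 to minute 40, minute 115 to minute 230, minute 265 to minute 290.
Second set merges to minute 75 to minute 90, minute 105 to minute 155, minute 180 to minute 210.
A ∪ B = minute 20 to minute 40, minute 75 to minute 90, minute 105 to minute 230, minute 265 to minute 290.
Total: 20 minutes + 15 minutes + 125 minutes + 25 minutes = 185 minutes.

185 minutes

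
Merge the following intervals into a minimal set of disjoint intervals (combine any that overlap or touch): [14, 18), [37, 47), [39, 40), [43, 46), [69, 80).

[14, 18) ∪ [37, 47) ∪ [69, 80)

[37, 47) is disjoint → start new block.
[39, 40) overlaps/touches [37, 47) → extend to [37, 47).
[43, 46) overlaps/touches [37, 47) → extend to [37, 47).
[69, 80) is disjoint → start new block.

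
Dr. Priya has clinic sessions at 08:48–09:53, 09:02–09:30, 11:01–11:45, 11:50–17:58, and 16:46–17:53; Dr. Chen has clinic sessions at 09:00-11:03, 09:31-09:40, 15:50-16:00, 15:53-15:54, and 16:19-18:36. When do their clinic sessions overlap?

A, merged: 08:48–09:53, 11:01–11:45, 11:50–17:58.
B, merged: 09:00–11:03, 15:50–16:00, 16:19–18:36.
08:48–09:53 ∩ B → 09:00–09:53.
11:01–11:45 ∩ B → 11:01–11:03.
11:50–17:58 ∩ B → 15:50–16:00, 16:19–17:58.

09:00–09:53, 11:01–11:03, 15:50–16:00, 16:19–17:58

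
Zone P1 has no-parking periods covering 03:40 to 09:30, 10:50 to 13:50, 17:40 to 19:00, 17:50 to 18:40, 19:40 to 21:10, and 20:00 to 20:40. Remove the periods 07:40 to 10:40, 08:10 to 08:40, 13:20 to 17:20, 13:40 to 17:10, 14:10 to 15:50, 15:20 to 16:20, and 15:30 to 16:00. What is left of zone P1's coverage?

03:40-07:40, 10:50-13:20, 17:40-19:00, 19:40-21:10

First set merges to 03:40-09:30, 10:50-13:50, 17:40-19:00, 19:40-21:10.
Second set merges to 07:40-10:40, 13:20-17:20.
03:40-09:30 minus B → 03:40-07:40.
10:50-13:50 minus B → 10:50-13:20.
17:40-19:00: no B overlap → unchanged.
19:40-21:10: no B overlap → unchanged.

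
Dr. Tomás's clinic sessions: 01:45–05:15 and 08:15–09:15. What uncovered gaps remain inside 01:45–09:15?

After merging, the occupied span is 01:45–05:15, 08:15–09:15.
Gaps within 01:45–09:15: 05:15–08:15.

05:15–08:15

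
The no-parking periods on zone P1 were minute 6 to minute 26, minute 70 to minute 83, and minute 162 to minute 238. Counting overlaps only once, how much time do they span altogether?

Merged: minute 6 to minute 26, minute 70 to minute 83, minute 162 to minute 238.
Lengths: 20 minutes + 13 minutes + 76 minutes = 109 minutes.

109 minutes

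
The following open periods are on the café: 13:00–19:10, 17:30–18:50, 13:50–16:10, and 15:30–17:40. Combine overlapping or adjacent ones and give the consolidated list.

13:00–19:10

Sort by start: 13:00–19:10, 13:50–16:10, 15:30–17:40, 17:30–18:50.
13:50–16:10 overlaps/touches 13:00–19:10 → extend to 13:00–19:10.
15:30–17:40 overlaps/touches 13:00–19:10 → extend to 13:00–19:10.
17:30–18:50 overlaps/touches 13:00–19:10 → extend to 13:00–19:10.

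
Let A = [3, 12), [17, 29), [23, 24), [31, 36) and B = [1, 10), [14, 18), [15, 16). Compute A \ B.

First set merges to [3, 12), [17, 29), [31, 36).
Second set merges to [1, 10), [14, 18).
[3, 12) \ B = [10, 12).
[17, 29) \ B = [18, 29).
[31, 36): nothing removed.

[10, 12) ∪ [18, 29) ∪ [31, 36)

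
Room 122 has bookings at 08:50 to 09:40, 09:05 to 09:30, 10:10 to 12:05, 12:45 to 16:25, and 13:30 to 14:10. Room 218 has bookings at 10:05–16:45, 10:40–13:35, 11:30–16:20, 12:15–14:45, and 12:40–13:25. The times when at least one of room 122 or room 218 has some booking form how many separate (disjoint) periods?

A, merged: 08:50–09:40, 10:10–12:05, 12:45–16:25.
B, merged: 10:05–16:45.
A ∪ B = 08:50–09:40, 10:05–16:45.
That is 2 disjoint pieces.

2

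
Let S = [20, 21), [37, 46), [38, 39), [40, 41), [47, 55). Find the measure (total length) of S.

Merged: [20, 21), [37, 46), [47, 55).
Lengths: 1 + 9 + 8 = 18.

18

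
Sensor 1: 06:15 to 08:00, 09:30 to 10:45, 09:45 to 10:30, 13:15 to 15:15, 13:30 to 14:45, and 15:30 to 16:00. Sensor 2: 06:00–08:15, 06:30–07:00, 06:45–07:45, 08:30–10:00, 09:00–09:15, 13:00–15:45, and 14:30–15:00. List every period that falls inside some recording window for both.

06:15–08:00, 09:30–10:00, 13:15–15:15, 15:30–15:45

Merge the first list: 06:15–08:00, 09:30–10:45, 13:15–15:15, 15:30–16:00.
Merge the second list: 06:00–08:15, 08:30–10:00, 13:00–15:45.
06:15–08:00 ∩ B → 06:15–08:00.
09:30–10:45 ∩ B → 09:30–10:00.
13:15–15:15 ∩ B → 13:15–15:15.
15:30–16:00 ∩ B → 15:30–15:45.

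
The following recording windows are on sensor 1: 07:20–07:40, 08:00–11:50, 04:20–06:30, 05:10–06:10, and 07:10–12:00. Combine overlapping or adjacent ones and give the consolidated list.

04:20–06:30, 07:10–12:00

Sort by start: 04:20–06:30, 05:10–06:10, 07:10–12:00, 07:20–07:40, 08:00–11:50.
05:10–06:10 overlaps/touches 04:20–06:30 → extend to 04:20–06:30.
07:10–12:00 is disjoint → start new block.
07:20–07:40 overlaps/touches 07:10–12:00 → extend to 07:10–12:00.
08:00–11:50 overlaps/touches 07:10–12:00 → extend to 07:10–12:00.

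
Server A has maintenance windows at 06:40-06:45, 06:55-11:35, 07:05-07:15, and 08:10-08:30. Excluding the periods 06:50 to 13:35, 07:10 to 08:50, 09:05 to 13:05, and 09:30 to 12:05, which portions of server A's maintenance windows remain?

Merge the first list: 06:40-06:45, 06:55-11:35.
Merge the second list: 06:50-13:35.
06:40-06:45: nothing removed.
06:55-11:35: entirely removed.

06:40-06:45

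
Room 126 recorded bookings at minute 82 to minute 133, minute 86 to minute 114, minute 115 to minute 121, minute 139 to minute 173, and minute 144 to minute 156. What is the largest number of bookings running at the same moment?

2

Sweep endpoints in order; track running count of active intervals.
Peak of 2 reached at minute 86.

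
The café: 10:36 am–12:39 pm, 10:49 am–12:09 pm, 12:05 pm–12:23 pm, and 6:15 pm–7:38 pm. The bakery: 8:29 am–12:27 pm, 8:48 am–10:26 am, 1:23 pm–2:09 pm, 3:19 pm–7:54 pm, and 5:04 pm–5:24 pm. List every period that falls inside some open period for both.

10:36 am–12:27 pm, 6:15 pm–7:38 pm

Merge the first list: 10:36 am–12:39 pm, 6:15 pm–7:38 pm.
Merge the second list: 8:29 am–12:27 pm, 1:23 pm–2:09 pm, 3:19 pm–7:54 pm.
10:36 am–12:39 pm meets the second set on 10:36 am–12:27 pm.
6:15 pm–7:38 pm meets the second set on 6:15 pm–7:38 pm.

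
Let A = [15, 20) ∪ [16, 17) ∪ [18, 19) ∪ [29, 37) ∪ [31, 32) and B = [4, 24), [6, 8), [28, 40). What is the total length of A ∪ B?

A, merged: [15, 20), [29, 37).
B, merged: [4, 24), [28, 40).
A ∪ B = [4, 24), [28, 40).
Total: 20 + 12 = 32.

32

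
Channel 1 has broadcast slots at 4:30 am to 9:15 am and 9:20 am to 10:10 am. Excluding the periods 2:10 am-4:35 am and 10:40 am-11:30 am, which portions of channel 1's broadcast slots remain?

4:35 am-9:15 am, 9:20 am-10:10 am

4:30 am-9:15 am minus B → 4:35 am-9:15 am.
9:20 am-10:10 am: no B overlap → unchanged.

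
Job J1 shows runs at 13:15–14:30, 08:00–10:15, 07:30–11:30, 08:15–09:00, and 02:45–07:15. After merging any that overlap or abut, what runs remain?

02:45–07:15, 07:30–11:30, 13:15–14:30

Sort by start: 02:45–07:15, 07:30–11:30, 08:00–10:15, 08:15–09:00, 13:15–14:30.
07:30–11:30 is disjoint → start new block.
08:00–10:15 overlaps/touches 07:30–11:30 → extend to 07:30–11:30.
08:15–09:00 overlaps/touches 07:30–11:30 → extend to 07:30–11:30.
13:15–14:30 is disjoint → start new block.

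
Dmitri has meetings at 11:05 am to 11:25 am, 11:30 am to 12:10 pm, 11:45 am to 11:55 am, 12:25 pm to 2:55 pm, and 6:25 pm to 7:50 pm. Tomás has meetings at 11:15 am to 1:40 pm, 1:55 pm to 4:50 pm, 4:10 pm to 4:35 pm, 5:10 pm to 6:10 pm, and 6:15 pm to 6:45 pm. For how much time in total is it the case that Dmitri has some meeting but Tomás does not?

Merge the first list: 11:05 am–11:25 am, 11:30 am–12:10 pm, 12:25 pm–2:55 pm, 6:25 pm–7:50 pm.
Merge the second list: 11:15 am–1:40 pm, 1:55 pm–4:50 pm, 5:10 pm–6:10 pm, 6:15 pm–6:45 pm.
A \ B = 11:05 am–11:15 am, 1:40 pm–1:55 pm, 6:45 pm–7:50 pm.
Total: 10 min + 15 min + 1 h 5 min = 1 h 30 min.

1 h 30 min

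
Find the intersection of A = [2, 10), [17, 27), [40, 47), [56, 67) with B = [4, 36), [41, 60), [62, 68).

[2, 10) ∩ B → [4, 10).
[17, 27) ∩ B → [17, 27).
[40, 47) ∩ B → [41, 47).
[56, 67) ∩ B → [56, 60), [62, 67).

[4, 10) ∪ [17, 27) ∪ [41, 47) ∪ [56, 60) ∪ [62, 67)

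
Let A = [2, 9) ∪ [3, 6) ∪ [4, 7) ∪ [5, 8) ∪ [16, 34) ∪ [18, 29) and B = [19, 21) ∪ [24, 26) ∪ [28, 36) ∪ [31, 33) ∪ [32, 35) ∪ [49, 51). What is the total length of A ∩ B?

10

Merge the first list: [2, 9), [16, 34).
Merge the second list: [19, 21), [24, 26), [28, 36), [49, 51).
A ∩ B = [19, 21), [24, 26), [28, 34).
Total: 2 + 2 + 6 = 10.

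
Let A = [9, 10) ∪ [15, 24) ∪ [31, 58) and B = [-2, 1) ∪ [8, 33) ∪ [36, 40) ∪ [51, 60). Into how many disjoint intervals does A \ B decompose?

2

A \ B = [33, 36), [40, 51).
That is 2 disjoint pieces.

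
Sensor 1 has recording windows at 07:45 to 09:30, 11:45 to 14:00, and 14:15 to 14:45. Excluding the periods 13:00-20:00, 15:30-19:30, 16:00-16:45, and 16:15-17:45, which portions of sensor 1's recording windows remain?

Merge the second list: 13:00-20:00.
07:45-09:30: no B overlap → unchanged.
11:45-14:00 minus B → 11:45-13:00.
14:15-14:45: fully covered by B → removed.

07:45-09:30, 11:45-13:00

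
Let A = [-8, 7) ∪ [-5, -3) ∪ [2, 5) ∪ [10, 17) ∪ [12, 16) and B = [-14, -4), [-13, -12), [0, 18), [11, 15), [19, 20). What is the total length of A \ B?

A, merged: [-8, 7), [10, 17).
B, merged: [-14, -4), [0, 18), [19, 20).
A \ B = [-4, 0).
Total: 4.

4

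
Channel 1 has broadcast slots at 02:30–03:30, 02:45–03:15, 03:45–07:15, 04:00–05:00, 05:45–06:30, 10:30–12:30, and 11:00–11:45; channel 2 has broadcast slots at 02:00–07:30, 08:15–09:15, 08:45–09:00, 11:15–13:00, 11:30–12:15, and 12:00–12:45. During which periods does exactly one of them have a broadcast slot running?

First set merges to 02:30-03:30, 03:45-07:15, 10:30-12:30.
Second set merges to 02:00-07:30, 08:15-09:15, 11:15-13:00.
Only in the first: 10:30-11:15.
Only in the second: 02:00-02:30, 03:30-03:45, 07:15-07:30, 08:15-09:15, 12:30-13:00.
Together these are the periods covered by exactly one.

02:00-02:30, 03:30-03:45, 07:15-07:30, 08:15-09:15, 10:30-11:15, 12:30-13:00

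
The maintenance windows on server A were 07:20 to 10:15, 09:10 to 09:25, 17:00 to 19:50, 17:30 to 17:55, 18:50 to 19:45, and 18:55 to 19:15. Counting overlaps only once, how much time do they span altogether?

5 h 45 min

Merged: 07:20–10:15, 17:00–19:50.
Lengths: 2 h 55 min + 2 h 50 min = 5 h 45 min.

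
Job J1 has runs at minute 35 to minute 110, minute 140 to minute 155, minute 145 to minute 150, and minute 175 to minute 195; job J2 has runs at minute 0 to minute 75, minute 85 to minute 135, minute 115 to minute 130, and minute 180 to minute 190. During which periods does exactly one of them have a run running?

A, merged: minute 35 to minute 110, minute 140 to minute 155, minute 175 to minute 195.
B, merged: minute 0 to minute 75, minute 85 to minute 135, minute 180 to minute 190.
Only in the first: minute 75 to minute 85, minute 140 to minute 155, minute 175 to minute 180, minute 190 to minute 195.
Only in the second: minute 0 to minute 35, minute 110 to minute 135.
Together these are the periods covered by exactly one.

minute 0 to minute 35, minute 75 to minute 85, minute 110 to minute 135, minute 140 to minute 155, minute 175 to minute 180, minute 190 to minute 195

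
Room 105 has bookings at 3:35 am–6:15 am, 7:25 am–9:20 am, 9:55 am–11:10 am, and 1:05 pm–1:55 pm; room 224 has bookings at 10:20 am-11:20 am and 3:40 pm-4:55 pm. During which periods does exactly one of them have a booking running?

Only in the first: 3:35 am–6:15 am, 7:25 am–9:20 am, 9:55 am–10:20 am, 1:05 pm–1:55 pm.
Only in the second: 11:10 am–11:20 am, 3:40 pm–4:55 pm.
Together these are the periods covered by exactly one.

3:35 am–6:15 am, 7:25 am–9:20 am, 9:55 am–10:20 am, 11:10 am–11:20 am, 1:05 pm–1:55 pm, 3:40 pm–4:55 pm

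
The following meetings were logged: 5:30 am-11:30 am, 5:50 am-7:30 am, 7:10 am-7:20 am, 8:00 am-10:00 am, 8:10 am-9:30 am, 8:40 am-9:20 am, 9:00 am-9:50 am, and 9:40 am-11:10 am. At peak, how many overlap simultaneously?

At 9:00 am, 5 of the intervals are simultaneously active.
No point has more.

5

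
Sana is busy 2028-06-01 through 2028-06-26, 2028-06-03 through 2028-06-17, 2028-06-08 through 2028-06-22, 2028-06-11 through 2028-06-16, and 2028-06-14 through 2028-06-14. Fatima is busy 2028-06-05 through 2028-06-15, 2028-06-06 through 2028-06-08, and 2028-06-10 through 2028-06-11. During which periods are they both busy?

A, merged: 2028-06-01 through 2028-06-26.
B, merged: 2028-06-05 through 2028-06-15.
2028-06-01 through 2028-06-26 meets the second set on 2028-06-05 through 2028-06-15.

2028-06-05 through 2028-06-15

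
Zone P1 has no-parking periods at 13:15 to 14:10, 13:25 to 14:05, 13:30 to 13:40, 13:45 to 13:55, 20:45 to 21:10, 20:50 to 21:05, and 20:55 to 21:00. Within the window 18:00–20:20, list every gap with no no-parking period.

The merged coverage is 13:15–14:10, 20:45–21:10.
Gaps within 18:00–20:20: 18:00–20:20.

18:00–20:20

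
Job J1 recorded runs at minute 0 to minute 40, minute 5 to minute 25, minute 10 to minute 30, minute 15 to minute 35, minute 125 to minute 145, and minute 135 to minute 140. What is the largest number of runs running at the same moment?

Walk the sorted start/end points keeping a running depth.
The depth first hits 4 at minute 15.

4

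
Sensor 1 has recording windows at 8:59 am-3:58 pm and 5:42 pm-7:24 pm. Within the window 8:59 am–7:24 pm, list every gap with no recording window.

The merged coverage is 8:59 am-3:58 pm, 5:42 pm-7:24 pm.
Complement within 8:59 am-7:24 pm: 3:58 pm-5:42 pm.

3:58 pm-5:42 pm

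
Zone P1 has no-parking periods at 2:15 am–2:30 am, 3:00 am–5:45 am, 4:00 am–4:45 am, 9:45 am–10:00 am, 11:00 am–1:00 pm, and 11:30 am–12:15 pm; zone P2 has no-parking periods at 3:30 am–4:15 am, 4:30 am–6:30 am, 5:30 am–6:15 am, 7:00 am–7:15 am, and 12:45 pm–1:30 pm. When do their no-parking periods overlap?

Merge the first list: 2:15 am-2:30 am, 3:00 am-5:45 am, 9:45 am-10:00 am, 11:00 am-1:00 pm.
Merge the second list: 3:30 am-4:15 am, 4:30 am-6:30 am, 7:00 am-7:15 am, 12:45 pm-1:30 pm.
2:15 am-2:30 am meets no B interval.
3:00 am-5:45 am ∩ B → 3:30 am-4:15 am, 4:30 am-5:45 am.
9:45 am-10:00 am meets no B interval.
11:00 am-1:00 pm ∩ B → 12:45 pm-1:00 pm.

3:30 am-4:15 am, 4:30 am-5:45 am, 12:45 pm-1:00 pm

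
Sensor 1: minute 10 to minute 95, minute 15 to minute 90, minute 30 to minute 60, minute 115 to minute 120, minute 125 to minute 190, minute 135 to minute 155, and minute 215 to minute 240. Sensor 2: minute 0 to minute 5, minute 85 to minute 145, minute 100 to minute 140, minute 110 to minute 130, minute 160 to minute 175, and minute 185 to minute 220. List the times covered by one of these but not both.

First set merges to minute 10 to minute 95, minute 115 to minute 120, minute 125 to minute 190, minute 215 to minute 240.
Second set merges to minute 0 to minute 5, minute 85 to minute 145, minute 160 to minute 175, minute 185 to minute 220.
A but not B: minute 10 to minute 85, minute 145 to minute 160, minute 175 to minute 185, minute 220 to minute 240.
B but not A: minute 0 to minute 5, minute 95 to minute 115, minute 120 to minute 125, minute 190 to minute 215.
Combining gives A △ B.

minute 0 to minute 5, minute 10 to minute 85, minute 95 to minute 115, minute 120 to minute 125, minute 145 to minute 160, minute 175 to minute 185, minute 190 to minute 215, minute 220 to minute 240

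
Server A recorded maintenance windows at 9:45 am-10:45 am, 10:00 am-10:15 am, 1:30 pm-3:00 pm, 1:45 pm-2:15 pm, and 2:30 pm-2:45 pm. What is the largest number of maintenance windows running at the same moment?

Walk the sorted start/end points keeping a running depth.
The depth first hits 2 at 10:00 am.

2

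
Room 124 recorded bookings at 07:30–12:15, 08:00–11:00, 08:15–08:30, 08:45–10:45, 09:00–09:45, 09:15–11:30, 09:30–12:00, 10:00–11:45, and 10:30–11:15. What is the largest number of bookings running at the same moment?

7

At 10:30, 7 of the intervals are simultaneously active.
No point has more.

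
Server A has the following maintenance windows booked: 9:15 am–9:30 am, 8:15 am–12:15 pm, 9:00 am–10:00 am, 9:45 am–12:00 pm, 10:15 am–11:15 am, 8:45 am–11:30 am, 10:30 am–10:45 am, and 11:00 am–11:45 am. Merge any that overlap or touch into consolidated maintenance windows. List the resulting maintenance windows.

8:15 am–12:15 pm

Sort by start: 8:15 am–12:15 pm, 8:45 am–11:30 am, 9:00 am–10:00 am, 9:15 am–9:30 am, 9:45 am–12:00 pm, 10:15 am–11:15 am, 10:30 am–10:45 am, 11:00 am–11:45 am.
8:45 am–11:30 am overlaps/touches 8:15 am–12:15 pm → extend to 8:15 am–12:15 pm.
9:00 am–10:00 am overlaps/touches 8:15 am–12:15 pm → extend to 8:15 am–12:15 pm.
9:15 am–9:30 am overlaps/touches 8:15 am–12:15 pm → extend to 8:15 am–12:15 pm.
9:45 am–12:00 pm overlaps/touches 8:15 am–12:15 pm → extend to 8:15 am–12:15 pm.
10:15 am–11:15 am overlaps/touches 8:15 am–12:15 pm → extend to 8:15 am–12:15 pm.
10:30 am–10:45 am overlaps/touches 8:15 am–12:15 pm → extend to 8:15 am–12:15 pm.
11:00 am–11:45 am overlaps/touches 8:15 am–12:15 pm → extend to 8:15 am–12:15 pm.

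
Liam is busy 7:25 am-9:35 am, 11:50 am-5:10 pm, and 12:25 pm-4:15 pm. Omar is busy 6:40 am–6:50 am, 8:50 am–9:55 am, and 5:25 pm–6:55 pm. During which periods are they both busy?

A, merged: 7:25 am–9:35 am, 11:50 am–5:10 pm.
7:25 am–9:35 am ∩ B → 8:50 am–9:35 am.
11:50 am–5:10 pm meets no B interval.

8:50 am–9:35 am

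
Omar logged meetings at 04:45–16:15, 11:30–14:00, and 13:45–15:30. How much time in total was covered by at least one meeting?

Merged: 04:45-16:15.
Length: 11 h 30 min.

11 h 30 min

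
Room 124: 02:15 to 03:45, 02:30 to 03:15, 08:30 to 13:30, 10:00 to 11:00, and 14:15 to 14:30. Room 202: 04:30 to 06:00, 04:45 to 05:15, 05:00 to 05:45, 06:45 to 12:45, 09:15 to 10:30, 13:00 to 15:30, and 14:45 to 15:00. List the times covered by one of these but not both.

02:15-03:45, 04:30-06:00, 06:45-08:30, 12:45-13:00, 13:30-14:15, 14:30-15:30

First set merges to 02:15-03:45, 08:30-13:30, 14:15-14:30.
Second set merges to 04:30-06:00, 06:45-12:45, 13:00-15:30.
A \ B = 02:15-03:45, 12:45-13:00.
B \ A = 04:30-06:00, 06:45-08:30, 13:30-14:15, 14:30-15:30.
Union of the two gives the symmetric difference.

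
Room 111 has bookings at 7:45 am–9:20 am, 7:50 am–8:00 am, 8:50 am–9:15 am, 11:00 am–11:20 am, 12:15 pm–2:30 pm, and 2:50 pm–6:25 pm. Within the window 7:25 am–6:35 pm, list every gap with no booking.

7:25 am–7:45 am, 9:20 am–11:00 am, 11:20 am–12:15 pm, 2:30 pm–2:50 pm, 6:25 pm–6:35 pm

Covered (merged): 7:45 am–9:20 am, 11:00 am–11:20 am, 12:15 pm–2:30 pm, 2:50 pm–6:25 pm.
Gaps within 7:25 am–6:35 pm: 7:25 am–7:45 am, 9:20 am–11:00 am, 11:20 am–12:15 pm, 2:30 pm–2:50 pm, 6:25 pm–6:35 pm.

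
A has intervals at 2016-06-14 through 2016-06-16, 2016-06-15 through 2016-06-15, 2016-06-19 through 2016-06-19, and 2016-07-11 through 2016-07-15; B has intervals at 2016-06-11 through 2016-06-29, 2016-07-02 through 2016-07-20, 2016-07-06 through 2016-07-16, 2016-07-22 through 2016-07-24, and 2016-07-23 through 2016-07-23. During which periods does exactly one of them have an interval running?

2016-06-11 through 2016-06-13, 2016-06-17 through 2016-06-18, 2016-06-20 through 2016-06-29, 2016-07-02 through 2016-07-10, 2016-07-16 through 2016-07-20, 2016-07-22 through 2016-07-24

A, merged: 2016-06-14 through 2016-06-16, 2016-06-19 through 2016-06-19, 2016-07-11 through 2016-07-15.
B, merged: 2016-06-11 through 2016-06-29, 2016-07-02 through 2016-07-20, 2016-07-22 through 2016-07-24.
A but not B: none.
B but not A: 2016-06-11 through 2016-06-13, 2016-06-17 through 2016-06-18, 2016-06-20 through 2016-06-29, 2016-07-02 through 2016-07-10, 2016-07-16 through 2016-07-20, 2016-07-22 through 2016-07-24.
Combining gives A △ B.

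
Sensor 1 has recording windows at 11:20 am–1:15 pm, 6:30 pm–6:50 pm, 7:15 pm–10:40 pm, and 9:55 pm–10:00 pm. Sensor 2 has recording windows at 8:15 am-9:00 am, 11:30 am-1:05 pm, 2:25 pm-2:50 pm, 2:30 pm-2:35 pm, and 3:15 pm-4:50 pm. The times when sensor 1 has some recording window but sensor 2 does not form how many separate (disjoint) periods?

First set merges to 11:20 am–1:15 pm, 6:30 pm–6:50 pm, 7:15 pm–10:40 pm.
Second set merges to 8:15 am–9:00 am, 11:30 am–1:05 pm, 2:25 pm–2:50 pm, 3:15 pm–4:50 pm.
A \ B = 11:20 am–11:30 am, 1:05 pm–1:15 pm, 6:30 pm–6:50 pm, 7:15 pm–10:40 pm.
That is 4 disjoint pieces.

4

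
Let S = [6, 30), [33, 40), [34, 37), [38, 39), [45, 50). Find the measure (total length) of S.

36

Merged: [6, 30), [33, 40), [45, 50).
Lengths: 24 + 7 + 5 = 36.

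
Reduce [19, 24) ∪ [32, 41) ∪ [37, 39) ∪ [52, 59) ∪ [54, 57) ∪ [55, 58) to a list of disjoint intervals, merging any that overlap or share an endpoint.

[19, 24) ∪ [32, 41) ∪ [52, 59)

[32, 41) is disjoint → start new block.
[37, 39) overlaps/touches [32, 41) → extend to [32, 41).
[52, 59) is disjoint → start new block.
[54, 57) overlaps/touches [52, 59) → extend to [52, 59).
[55, 58) overlaps/touches [52, 59) → extend to [52, 59).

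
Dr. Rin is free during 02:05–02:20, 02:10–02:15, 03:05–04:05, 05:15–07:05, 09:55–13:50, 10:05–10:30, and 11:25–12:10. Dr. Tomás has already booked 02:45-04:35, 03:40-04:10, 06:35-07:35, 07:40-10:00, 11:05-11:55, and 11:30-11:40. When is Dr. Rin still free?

02:05–02:20, 05:15–06:35, 10:00–11:05, 11:55–13:50

First set merges to 02:05–02:20, 03:05–04:05, 05:15–07:05, 09:55–13:50.
Second set merges to 02:45–04:35, 06:35–07:35, 07:40–10:00, 11:05–11:55.
02:05–02:20: no B overlap → unchanged.
03:05–04:05: fully covered by B → removed.
05:15–07:05 minus B → 05:15–06:35.
09:55–13:50 minus B → 10:00–11:05, 11:55–13:50.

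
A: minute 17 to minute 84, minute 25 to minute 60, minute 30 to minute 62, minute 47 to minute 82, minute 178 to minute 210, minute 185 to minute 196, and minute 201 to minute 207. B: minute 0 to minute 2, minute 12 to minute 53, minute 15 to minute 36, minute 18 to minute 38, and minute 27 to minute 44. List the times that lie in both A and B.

minute 17 to minute 53

First set merges to minute 17 to minute 84, minute 178 to minute 210.
Second set merges to minute 0 to minute 2, minute 12 to minute 53.
minute 17 to minute 84 ∩ B → minute 17 to minute 53.
minute 178 to minute 210 meets no B interval.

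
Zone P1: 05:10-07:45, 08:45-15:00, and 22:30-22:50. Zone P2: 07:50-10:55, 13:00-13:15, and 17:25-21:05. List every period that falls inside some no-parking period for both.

08:45–10:55, 13:00–13:15

05:10–07:45 falls entirely outside B.
08:45–15:00 overlaps B on 08:45–10:55, 13:00–13:15.
22:30–22:50 falls entirely outside B.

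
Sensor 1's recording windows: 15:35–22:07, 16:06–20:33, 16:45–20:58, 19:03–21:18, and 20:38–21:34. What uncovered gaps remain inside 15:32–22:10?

After merging, the occupied span is 15:35–22:07.
Gaps within 15:32–22:10: 15:32–15:35, 22:07–22:10.

15:32–15:35, 22:07–22:10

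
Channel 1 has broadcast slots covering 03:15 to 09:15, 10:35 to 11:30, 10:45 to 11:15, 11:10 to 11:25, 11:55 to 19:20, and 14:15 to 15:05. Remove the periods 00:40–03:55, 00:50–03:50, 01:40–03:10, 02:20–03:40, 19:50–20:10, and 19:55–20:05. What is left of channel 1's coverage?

03:55-09:15, 10:35-11:30, 11:55-19:20

First set merges to 03:15-09:15, 10:35-11:30, 11:55-19:20.
Second set merges to 00:40-03:55, 19:50-20:10.
03:15-09:15 minus B → 03:55-09:15.
10:35-11:30: no B overlap → unchanged.
11:55-19:20: no B overlap → unchanged.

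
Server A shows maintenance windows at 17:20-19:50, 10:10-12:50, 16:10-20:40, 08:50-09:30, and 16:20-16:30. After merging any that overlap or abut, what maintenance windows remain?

Sort by start: 08:50–09:30, 10:10–12:50, 16:10–20:40, 16:20–16:30, 17:20–19:50.
10:10–12:50 is disjoint → start new block.
16:10–20:40 is disjoint → start new block.
16:20–16:30 overlaps/touches 16:10–20:40 → extend to 16:10–20:40.
17:20–19:50 overlaps/touches 16:10–20:40 → extend to 16:10–20:40.

08:50–09:30, 10:10–12:50, 16:10–20:40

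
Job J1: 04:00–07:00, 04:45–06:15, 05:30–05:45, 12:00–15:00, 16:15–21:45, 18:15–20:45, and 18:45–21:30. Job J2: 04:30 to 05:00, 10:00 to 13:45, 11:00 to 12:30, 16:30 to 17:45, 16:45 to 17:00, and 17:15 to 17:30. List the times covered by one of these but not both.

04:00-04:30, 05:00-07:00, 10:00-12:00, 13:45-15:00, 16:15-16:30, 17:45-21:45

Merge the first list: 04:00-07:00, 12:00-15:00, 16:15-21:45.
Merge the second list: 04:30-05:00, 10:00-13:45, 16:30-17:45.
A but not B: 04:00-04:30, 05:00-07:00, 13:45-15:00, 16:15-16:30, 17:45-21:45.
B but not A: 10:00-12:00.
Combining gives A △ B.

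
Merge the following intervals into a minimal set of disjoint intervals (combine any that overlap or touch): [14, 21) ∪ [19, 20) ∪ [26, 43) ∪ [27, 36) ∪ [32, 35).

[19, 20) overlaps/touches [14, 21) → extend to [14, 21).
[26, 43) is disjoint → start new block.
[27, 36) overlaps/touches [26, 43) → extend to [26, 43).
[32, 35) overlaps/touches [26, 43) → extend to [26, 43).

[14, 21) ∪ [26, 43)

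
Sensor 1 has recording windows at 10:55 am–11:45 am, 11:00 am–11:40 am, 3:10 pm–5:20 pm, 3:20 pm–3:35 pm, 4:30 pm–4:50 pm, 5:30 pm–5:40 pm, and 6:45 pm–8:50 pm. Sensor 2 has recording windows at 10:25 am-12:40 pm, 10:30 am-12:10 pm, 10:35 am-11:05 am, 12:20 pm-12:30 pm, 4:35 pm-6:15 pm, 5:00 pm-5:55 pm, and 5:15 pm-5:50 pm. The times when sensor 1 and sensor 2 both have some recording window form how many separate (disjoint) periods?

3

A, merged: 10:55 am–11:45 am, 3:10 pm–5:20 pm, 5:30 pm–5:40 pm, 6:45 pm–8:50 pm.
B, merged: 10:25 am–12:40 pm, 4:35 pm–6:15 pm.
A ∩ B = 10:55 am–11:45 am, 4:35 pm–5:20 pm, 5:30 pm–5:40 pm.
That is 3 disjoint pieces.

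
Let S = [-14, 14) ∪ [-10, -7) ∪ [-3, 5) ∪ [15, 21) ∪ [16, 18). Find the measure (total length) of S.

Merged: [-14, 14), [15, 21).
Lengths: 28 + 6 = 34.

34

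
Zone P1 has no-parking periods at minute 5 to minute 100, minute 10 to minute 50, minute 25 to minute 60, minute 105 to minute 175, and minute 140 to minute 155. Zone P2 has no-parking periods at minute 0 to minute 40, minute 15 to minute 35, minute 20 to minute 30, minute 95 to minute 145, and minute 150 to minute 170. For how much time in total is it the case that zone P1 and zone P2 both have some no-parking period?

100 minutes

A, merged: minute 5 to minute 100, minute 105 to minute 175.
B, merged: minute 0 to minute 40, minute 95 to minute 145, minute 150 to minute 170.
A ∩ B = minute 5 to minute 40, minute 95 to minute 100, minute 105 to minute 145, minute 150 to minute 170.
Total: 35 minutes + 5 minutes + 40 minutes + 20 minutes = 100 minutes.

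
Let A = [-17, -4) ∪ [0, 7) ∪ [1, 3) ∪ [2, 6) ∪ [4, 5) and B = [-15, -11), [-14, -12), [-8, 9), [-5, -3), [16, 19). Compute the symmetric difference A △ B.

A, merged: [-17, -4), [0, 7).
B, merged: [-15, -11), [-8, 9), [16, 19).
Only in the first: [-17, -15), [-11, -8).
Only in the second: [-4, 0), [7, 9), [16, 19).
Together these are the periods covered by exactly one.

[-17, -15) ∪ [-11, -8) ∪ [-4, 0) ∪ [7, 9) ∪ [16, 19)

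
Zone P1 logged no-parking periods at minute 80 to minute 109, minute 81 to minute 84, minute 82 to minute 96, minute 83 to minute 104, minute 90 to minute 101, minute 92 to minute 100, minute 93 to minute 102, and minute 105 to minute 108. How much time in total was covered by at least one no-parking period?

29 minutes

Merged: minute 80 to minute 109.
Length: 29 minutes.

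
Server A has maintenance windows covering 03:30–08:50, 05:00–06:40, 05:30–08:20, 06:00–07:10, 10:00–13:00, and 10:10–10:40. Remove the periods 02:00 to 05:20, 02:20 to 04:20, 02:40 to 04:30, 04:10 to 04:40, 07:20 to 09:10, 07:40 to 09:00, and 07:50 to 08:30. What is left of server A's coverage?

05:20-07:20, 10:00-13:00

A, merged: 03:30-08:50, 10:00-13:00.
B, merged: 02:00-05:20, 07:20-09:10.
03:30-08:50 with B removed leaves 05:20-07:20.
10:00-13:00 is untouched.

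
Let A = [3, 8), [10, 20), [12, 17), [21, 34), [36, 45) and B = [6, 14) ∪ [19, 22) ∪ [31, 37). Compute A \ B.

A, merged: [3, 8), [10, 20), [21, 34), [36, 45).
[3, 8) \ B = [3, 6).
[10, 20) \ B = [14, 19).
[21, 34) \ B = [22, 31).
[36, 45) \ B = [37, 45).

[3, 6) ∪ [14, 19) ∪ [22, 31) ∪ [37, 45)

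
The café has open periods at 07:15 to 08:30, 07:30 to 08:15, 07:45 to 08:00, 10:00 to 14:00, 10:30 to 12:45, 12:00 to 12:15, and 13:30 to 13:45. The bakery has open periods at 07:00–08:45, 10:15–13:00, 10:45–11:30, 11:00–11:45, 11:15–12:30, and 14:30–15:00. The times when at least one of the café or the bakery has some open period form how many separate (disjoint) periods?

Merge the first list: 07:15–08:30, 10:00–14:00.
Merge the second list: 07:00–08:45, 10:15–13:00, 14:30–15:00.
A ∪ B = 07:00–08:45, 10:00–14:00, 14:30–15:00.
That is 3 disjoint pieces.

3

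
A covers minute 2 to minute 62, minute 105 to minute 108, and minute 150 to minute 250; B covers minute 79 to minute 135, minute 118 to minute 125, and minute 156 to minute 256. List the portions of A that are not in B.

B, merged: minute 79 to minute 135, minute 156 to minute 256.
minute 2 to minute 62 is untouched.
minute 105 to minute 108 lies entirely inside B → drops out.
minute 150 to minute 250 with B removed leaves minute 150 to minute 156.

minute 2 to minute 62, minute 150 to minute 156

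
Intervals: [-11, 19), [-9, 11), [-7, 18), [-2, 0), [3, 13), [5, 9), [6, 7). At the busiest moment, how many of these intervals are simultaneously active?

6

At 6, 6 of the intervals are simultaneously active.
No point has more.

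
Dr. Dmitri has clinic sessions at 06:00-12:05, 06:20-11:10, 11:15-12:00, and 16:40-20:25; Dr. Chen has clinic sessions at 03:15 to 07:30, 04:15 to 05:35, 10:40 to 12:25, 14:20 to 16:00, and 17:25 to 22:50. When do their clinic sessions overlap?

A, merged: 06:00–12:05, 16:40–20:25.
B, merged: 03:15–07:30, 10:40–12:25, 14:20–16:00, 17:25–22:50.
06:00–12:05 ∩ B → 06:00–07:30, 10:40–12:05.
16:40–20:25 ∩ B → 17:25–20:25.

06:00–07:30, 10:40–12:05, 17:25–20:25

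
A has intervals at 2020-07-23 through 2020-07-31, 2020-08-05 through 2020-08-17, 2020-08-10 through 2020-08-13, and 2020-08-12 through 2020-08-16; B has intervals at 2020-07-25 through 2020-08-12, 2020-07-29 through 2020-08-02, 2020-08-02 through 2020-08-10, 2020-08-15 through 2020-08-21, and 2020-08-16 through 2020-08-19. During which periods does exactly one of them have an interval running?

2020-07-23 through 2020-07-24, 2020-08-01 through 2020-08-04, 2020-08-13 through 2020-08-14, 2020-08-18 through 2020-08-21

A, merged: 2020-07-23 through 2020-07-31, 2020-08-05 through 2020-08-17.
B, merged: 2020-07-25 through 2020-08-12, 2020-08-15 through 2020-08-21.
A \ B = 2020-07-23 through 2020-07-24, 2020-08-13 through 2020-08-14.
B \ A = 2020-08-01 through 2020-08-04, 2020-08-18 through 2020-08-21.
Union of the two gives the symmetric difference.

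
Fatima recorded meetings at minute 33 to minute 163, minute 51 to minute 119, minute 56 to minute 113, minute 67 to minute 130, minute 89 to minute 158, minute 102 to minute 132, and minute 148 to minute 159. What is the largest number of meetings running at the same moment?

6

At minute 102, 6 of the intervals are simultaneously active.
No point has more.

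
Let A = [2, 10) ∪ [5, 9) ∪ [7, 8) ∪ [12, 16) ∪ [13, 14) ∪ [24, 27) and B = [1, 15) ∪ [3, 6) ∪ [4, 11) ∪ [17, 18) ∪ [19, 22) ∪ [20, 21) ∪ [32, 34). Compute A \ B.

[15, 16) ∪ [24, 27)

A, merged: [2, 10), [12, 16), [24, 27).
B, merged: [1, 15), [17, 18), [19, 22), [32, 34).
[2, 10): entirely removed.
[12, 16) \ B = [15, 16).
[24, 27): nothing removed.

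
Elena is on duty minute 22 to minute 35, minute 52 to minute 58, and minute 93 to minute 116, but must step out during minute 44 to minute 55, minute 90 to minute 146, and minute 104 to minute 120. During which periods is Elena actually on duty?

Merge the second list: minute 44 to minute 55, minute 90 to minute 146.
minute 22 to minute 35: nothing removed.
minute 52 to minute 58 \ B = minute 55 to minute 58.
minute 93 to minute 116: entirely removed.

minute 22 to minute 35, minute 55 to minute 58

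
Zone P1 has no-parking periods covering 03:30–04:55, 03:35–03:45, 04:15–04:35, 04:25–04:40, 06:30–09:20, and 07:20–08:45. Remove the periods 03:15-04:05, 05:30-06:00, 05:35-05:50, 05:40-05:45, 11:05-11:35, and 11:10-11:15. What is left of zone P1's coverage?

First set merges to 03:30-04:55, 06:30-09:20.
Second set merges to 03:15-04:05, 05:30-06:00, 11:05-11:35.
03:30-04:55 with B removed leaves 04:05-04:55.
06:30-09:20 is untouched.

04:05-04:55, 06:30-09:20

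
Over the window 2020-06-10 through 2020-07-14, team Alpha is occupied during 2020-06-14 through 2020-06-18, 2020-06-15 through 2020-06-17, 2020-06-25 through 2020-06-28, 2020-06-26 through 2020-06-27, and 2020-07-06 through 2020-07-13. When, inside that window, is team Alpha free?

2020-06-10 through 2020-06-13, 2020-06-19 through 2020-06-24, 2020-06-29 through 2020-07-05, 2020-07-14 through 2020-07-14

Covered (merged): 2020-06-14 through 2020-06-18, 2020-06-25 through 2020-06-28, 2020-07-06 through 2020-07-13.
Uncovered inside 2020-06-10 through 2020-07-14: 2020-06-10 through 2020-06-13, 2020-06-19 through 2020-06-24, 2020-06-29 through 2020-07-05, 2020-07-14 through 2020-07-14.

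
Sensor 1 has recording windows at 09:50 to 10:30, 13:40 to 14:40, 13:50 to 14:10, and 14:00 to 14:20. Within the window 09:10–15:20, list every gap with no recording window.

09:10-09:50, 10:30-13:40, 14:40-15:20

After merging, the occupied span is 09:50-10:30, 13:40-14:40.
Complement within 09:10-15:20: 09:10-09:50, 10:30-13:40, 14:40-15:20.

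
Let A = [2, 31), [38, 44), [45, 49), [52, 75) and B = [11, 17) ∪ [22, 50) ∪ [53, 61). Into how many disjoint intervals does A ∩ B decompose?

A ∩ B = [11, 17), [22, 31), [38, 44), [45, 49), [53, 61).
That is 5 disjoint pieces.

5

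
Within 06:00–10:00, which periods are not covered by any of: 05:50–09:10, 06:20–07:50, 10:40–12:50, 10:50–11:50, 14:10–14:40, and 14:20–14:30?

09:10-10:00

The merged coverage is 05:50-09:10, 10:40-12:50, 14:10-14:40.
Uncovered inside 06:00-10:00: 09:10-10:00.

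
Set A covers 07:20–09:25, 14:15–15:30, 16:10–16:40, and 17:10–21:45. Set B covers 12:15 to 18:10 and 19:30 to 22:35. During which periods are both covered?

07:20-09:25: no overlap with the second set.
14:15-15:30 meets the second set on 14:15-15:30.
16:10-16:40 meets the second set on 16:10-16:40.
17:10-21:45 meets the second set on 17:10-18:10, 19:30-21:45.

14:15-15:30, 16:10-16:40, 17:10-18:10, 19:30-21:45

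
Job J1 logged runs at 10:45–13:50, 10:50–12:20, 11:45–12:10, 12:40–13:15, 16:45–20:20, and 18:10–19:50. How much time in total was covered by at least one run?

6 h 40 min

Merged: 10:45–13:50, 16:45–20:20.
Lengths: 3 h 5 min + 3 h 35 min = 6 h 40 min.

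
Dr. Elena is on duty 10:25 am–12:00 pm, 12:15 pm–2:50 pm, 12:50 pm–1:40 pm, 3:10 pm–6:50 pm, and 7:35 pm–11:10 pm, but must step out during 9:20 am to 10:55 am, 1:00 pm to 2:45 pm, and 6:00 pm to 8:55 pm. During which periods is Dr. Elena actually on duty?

10:55 am–12:00 pm, 12:15 pm–1:00 pm, 2:45 pm–2:50 pm, 3:10 pm–6:00 pm, 8:55 pm–11:10 pm

First set merges to 10:25 am–12:00 pm, 12:15 pm–2:50 pm, 3:10 pm–6:50 pm, 7:35 pm–11:10 pm.
10:25 am–12:00 pm \ B = 10:55 am–12:00 pm.
12:15 pm–2:50 pm \ B = 12:15 pm–1:00 pm, 2:45 pm–2:50 pm.
3:10 pm–6:50 pm \ B = 3:10 pm–6:00 pm.
7:35 pm–11:10 pm \ B = 8:55 pm–11:10 pm.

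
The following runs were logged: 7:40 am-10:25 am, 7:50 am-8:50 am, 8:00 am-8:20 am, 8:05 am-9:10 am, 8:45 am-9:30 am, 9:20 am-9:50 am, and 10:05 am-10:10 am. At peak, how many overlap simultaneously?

4

Walk the sorted start/end points keeping a running depth.
The depth first hits 4 at 8:05 am.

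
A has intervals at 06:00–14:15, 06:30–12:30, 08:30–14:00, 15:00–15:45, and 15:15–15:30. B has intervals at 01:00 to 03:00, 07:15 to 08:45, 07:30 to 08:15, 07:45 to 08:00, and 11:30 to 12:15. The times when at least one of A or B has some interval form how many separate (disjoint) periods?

Merge the first list: 06:00–14:15, 15:00–15:45.
Merge the second list: 01:00–03:00, 07:15–08:45, 11:30–12:15.
A ∪ B = 01:00–03:00, 06:00–14:15, 15:00–15:45.
That is 3 disjoint pieces.

3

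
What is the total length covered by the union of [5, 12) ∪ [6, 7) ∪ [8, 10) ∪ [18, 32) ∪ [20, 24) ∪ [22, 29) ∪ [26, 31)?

21

Merged: [5, 12), [18, 32).
Lengths: 7 + 14 = 21.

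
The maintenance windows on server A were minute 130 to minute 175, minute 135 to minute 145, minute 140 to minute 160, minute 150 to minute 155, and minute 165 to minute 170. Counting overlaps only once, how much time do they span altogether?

45 minutes

Merged: minute 130 to minute 175.
Length: 45 minutes.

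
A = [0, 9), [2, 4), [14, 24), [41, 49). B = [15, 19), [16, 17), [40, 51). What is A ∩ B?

Merge the first list: [0, 9), [14, 24), [41, 49).
Merge the second list: [15, 19), [40, 51).
[0, 9) falls entirely outside B.
[14, 24) overlaps B on [15, 19).
[41, 49) overlaps B on [41, 49).

[15, 19) ∪ [41, 49)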